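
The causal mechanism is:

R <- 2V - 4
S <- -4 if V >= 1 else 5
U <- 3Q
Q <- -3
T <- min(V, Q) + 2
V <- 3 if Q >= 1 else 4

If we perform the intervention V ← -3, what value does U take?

-9

Under do(V=-3), the mechanism V <- 3 if Q >= 1 else 4 is discarded; V is fixed at -3.
No directed path runs from V to U, so U keeps its natural value.
U = 3Q  [with Q=-3]  = -9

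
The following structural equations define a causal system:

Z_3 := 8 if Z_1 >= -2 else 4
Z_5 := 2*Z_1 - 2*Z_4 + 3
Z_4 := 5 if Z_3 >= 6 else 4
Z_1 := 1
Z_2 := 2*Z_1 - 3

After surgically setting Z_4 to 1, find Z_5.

3

Intervening sets Z_4 = 1 and removes its equation (Z_4 := 5 if Z_3 >= 6 else 4).
Z_5 = 2*Z_1 - 2*Z_4 + 3  [with Z_1=1, Z_4=1]  = 3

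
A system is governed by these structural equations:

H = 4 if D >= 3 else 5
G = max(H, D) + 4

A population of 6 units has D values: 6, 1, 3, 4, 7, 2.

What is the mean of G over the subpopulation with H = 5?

Conditioning on H=5 selects the 2 unit(s) with D ∈ {1, 2}. Their G values: 9, 9. Mean = 9.

9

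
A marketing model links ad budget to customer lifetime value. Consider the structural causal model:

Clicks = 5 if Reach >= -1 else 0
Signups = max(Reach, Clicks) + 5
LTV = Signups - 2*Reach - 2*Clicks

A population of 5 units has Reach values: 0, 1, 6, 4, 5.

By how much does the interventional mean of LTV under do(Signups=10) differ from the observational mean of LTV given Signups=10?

-1.4

Every unit gets Signups=10 under the intervention. LTV values become 0, -2, -12, -8, -10; E[LTV|do(Signups=10)] = -6.4.
E[LTV|Signups=10] averages over only the 4 units with Signups=10 (Reach = 0, 1, 4, 5): LTV = 0, -2, -8, -10, mean -5.
Difference = -6.4 − (-5) = -1.4.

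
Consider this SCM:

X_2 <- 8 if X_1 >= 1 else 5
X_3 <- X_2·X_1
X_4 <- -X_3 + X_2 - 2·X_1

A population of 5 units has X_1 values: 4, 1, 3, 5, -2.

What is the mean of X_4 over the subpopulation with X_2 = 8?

E[X_4|X_2=8] averages over only the 4 units with X_2=8 (X_1 = 4, 1, 3, 5): X_4 = -32, -2, -22, -42, mean -24.5.

-24.5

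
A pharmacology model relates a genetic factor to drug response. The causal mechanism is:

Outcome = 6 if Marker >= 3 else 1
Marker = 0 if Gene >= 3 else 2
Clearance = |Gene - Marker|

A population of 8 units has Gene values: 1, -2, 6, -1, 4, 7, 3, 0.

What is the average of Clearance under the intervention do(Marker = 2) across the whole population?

do(Marker=2) breaks Marker's dependence on Gene. With Marker=2 fixed, Clearance across the units is 1, 4, 4, 3, 2, 5, 1, 2, mean 2.75.

2.75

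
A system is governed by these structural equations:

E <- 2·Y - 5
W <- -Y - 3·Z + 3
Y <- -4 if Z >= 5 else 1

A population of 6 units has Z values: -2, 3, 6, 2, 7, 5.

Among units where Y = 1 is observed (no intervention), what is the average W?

-1

E[W|Y=1] averages over only the 3 units with Y=1 (Z = -2, 3, 2): W = 8, -7, -4, mean -1.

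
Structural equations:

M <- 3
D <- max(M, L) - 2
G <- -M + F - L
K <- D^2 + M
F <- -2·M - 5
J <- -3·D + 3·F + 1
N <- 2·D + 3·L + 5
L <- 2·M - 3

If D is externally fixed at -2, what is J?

-26

The intervention breaks the incoming arrows to D: D <- max(M, L) - 2 no longer applies, and D = -2.
F = -2·M - 5  [with M=3]  = -11
J = -3·D + 3·F + 1  [with D=-2, F=-11]  = -26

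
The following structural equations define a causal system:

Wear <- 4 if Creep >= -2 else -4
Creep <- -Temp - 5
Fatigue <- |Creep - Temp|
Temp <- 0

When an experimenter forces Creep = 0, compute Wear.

The intervention breaks the incoming arrows to Creep: Creep <- -Temp - 5 no longer applies, and Creep = 0.
Wear = 4 if Creep >= -2 else -4  [with Creep=0]  = 4

4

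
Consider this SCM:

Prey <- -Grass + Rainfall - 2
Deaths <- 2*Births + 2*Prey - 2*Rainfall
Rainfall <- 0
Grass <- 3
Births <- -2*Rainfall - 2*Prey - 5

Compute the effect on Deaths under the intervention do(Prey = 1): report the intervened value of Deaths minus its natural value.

-12

do(Prey=1) replaces the equation Prey <- -Grass + Rainfall - 2 with the constant Prey = 1.
Births = -2*Rainfall - 2*Prey - 5  [with Rainfall=0, Prey=1]  = -7
Deaths = 2*Births + 2*Prey - 2*Rainfall  [with Births=-7, Prey=1, Rainfall=0]  = -12
Without intervention: Prey = -Grass + Rainfall - 2  [with Grass=3, Rainfall=0]  = -5; Births = -2*Rainfall - 2*Prey - 5  [with Rainfall=0, Prey=-5]  = 5; Deaths = 2*Births + 2*Prey - 2*Rainfall  [with Births=5, Prey=-5, Rainfall=0]  = 0.
Change = -12 − 0 = -12.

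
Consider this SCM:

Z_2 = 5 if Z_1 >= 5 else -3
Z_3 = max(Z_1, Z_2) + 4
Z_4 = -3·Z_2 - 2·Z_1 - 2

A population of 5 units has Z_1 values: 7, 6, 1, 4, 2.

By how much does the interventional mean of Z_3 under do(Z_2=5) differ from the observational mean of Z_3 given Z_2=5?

-0.9

The intervention sets Z_2=5 in all 5 units regardless of Z_1. Recomputing Z_3 per unit gives 11, 10, 9, 9, 9; average 9.6.
E[Z_3|Z_2=5] averages over only the 2 units with Z_2=5 (Z_1 = 7, 6): Z_3 = 11, 10, mean 10.5.
Difference = 9.6 − 10.5 = -0.9.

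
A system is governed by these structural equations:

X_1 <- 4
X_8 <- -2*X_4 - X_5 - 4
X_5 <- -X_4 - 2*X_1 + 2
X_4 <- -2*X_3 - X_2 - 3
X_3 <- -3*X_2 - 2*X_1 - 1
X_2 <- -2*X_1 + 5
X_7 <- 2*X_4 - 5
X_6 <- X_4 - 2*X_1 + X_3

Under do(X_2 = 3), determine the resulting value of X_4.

Under do(X_2=3), the mechanism X_2 <- -2*X_1 + 5 is discarded; X_2 is fixed at 3.
X_3 = -3*X_2 - 2*X_1 - 1  [with X_2=3, X_1=4]  = -18
X_4 = -2*X_3 - X_2 - 3  [with X_3=-18, X_2=3]  = 30

30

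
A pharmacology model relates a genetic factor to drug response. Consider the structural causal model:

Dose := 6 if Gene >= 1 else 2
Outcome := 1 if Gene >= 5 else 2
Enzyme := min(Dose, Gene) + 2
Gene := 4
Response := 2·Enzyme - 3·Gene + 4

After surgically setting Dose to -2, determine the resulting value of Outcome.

2

do(Dose=-2) replaces the equation Dose := 6 if Gene >= 1 else 2 with the constant Dose = -2.
Since Outcome is not a descendant of the intervened variable, it is unaffected.
Outcome = 1 if Gene >= 5 else 2  [with Gene=4]  = 2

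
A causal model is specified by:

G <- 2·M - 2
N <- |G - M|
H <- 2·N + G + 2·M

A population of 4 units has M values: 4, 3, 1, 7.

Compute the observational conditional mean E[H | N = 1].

8

Observing N=1 restricts to units where N's equation naturally yields 1: M ∈ {3, 1}. In that subpopulation H = 12, 4, mean 8.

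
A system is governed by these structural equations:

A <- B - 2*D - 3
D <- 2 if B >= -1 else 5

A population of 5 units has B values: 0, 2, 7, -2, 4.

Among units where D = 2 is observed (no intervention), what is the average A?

-3.75

E[A|D=2] averages over only the 4 units with D=2 (B = 0, 2, 7, 4): A = -7, -5, 0, -3, mean -3.75.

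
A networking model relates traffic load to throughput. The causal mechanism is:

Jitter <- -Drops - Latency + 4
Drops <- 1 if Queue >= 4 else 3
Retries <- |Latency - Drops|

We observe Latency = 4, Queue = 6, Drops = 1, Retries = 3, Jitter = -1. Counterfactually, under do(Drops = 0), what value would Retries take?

4

The intervention breaks the incoming arrows to Drops: Drops <- 1 if Queue >= 4 else 3 no longer applies, and Drops = 0.
Retries = |Latency - Drops|  [with Latency=4, Drops=0]  = 4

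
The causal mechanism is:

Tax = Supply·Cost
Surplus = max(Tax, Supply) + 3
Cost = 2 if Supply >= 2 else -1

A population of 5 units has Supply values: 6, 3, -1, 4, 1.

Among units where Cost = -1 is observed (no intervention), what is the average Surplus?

4

Observing Cost=-1 restricts to units where Cost's equation naturally yields -1: Supply ∈ {-1, 1}. In that subpopulation Surplus = 4, 4, mean 4.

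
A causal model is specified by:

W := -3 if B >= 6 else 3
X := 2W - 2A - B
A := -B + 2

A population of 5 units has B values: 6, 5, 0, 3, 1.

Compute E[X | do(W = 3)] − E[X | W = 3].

0.75

Every unit gets W=3 under the intervention. X values become 8, 7, 2, 5, 3; E[X|do(W=3)] = 5.
Observing W=3 restricts to units where W's equation naturally yields 3: B ∈ {5, 0, 3, 1}. In that subpopulation X = 7, 2, 5, 3, mean 4.25.
Difference = 5 − 4.25 = 0.75.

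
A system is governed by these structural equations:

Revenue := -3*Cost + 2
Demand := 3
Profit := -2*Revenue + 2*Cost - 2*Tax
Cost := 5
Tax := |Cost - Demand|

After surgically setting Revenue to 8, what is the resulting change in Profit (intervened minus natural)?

do(Revenue=8) replaces the equation Revenue := -3*Cost + 2 with the constant Revenue = 8.
Tax = |Cost - Demand|  [with Cost=5, Demand=3]  = 2
Profit = -2*Revenue + 2*Cost - 2*Tax  [with Revenue=8, Cost=5, Tax=2]  = -10
Without intervention: Revenue = -3*Cost + 2  [with Cost=5]  = -13; Tax = |Cost - Demand|  [with Cost=5, Demand=3]  = 2; Profit = -2*Revenue + 2*Cost - 2*Tax  [with Revenue=-13, Cost=5, Tax=2]  = 32.
Change = -10 − 32 = -42.

-42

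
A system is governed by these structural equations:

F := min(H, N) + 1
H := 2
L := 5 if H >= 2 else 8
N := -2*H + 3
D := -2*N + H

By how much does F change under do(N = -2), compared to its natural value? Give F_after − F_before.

Under do(N=-2), the mechanism N := -2*H + 3 is discarded; N is fixed at -2.
F = min(H, N) + 1  [with H=2, N=-2]  = -1
Without intervention: N = -2*H + 3  [with H=2]  = -1; F = min(H, N) + 1  [with H=2, N=-1]  = 0.
Change = -1 − 0 = -1.

-1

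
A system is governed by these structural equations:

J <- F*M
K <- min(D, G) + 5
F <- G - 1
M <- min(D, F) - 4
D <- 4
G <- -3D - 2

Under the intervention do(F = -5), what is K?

-9

The intervention breaks the incoming arrows to F: F <- G - 1 no longer applies, and F = -5.
No directed path runs from F to K, so K keeps its natural value.
G = -3D - 2  [with D=4]  = -14
K = min(D, G) + 5  [with D=4, G=-14]  = -9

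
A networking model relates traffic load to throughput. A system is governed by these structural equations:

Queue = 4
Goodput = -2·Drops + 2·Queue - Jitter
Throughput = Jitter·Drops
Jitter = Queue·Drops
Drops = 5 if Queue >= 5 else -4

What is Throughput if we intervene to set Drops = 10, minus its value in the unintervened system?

Under do(Drops=10), the mechanism Drops = 5 if Queue >= 5 else -4 is discarded; Drops is fixed at 10.
Jitter = Queue·Drops  [with Queue=4, Drops=10]  = 40
Throughput = Jitter·Drops  [with Jitter=40, Drops=10]  = 400
Without intervention: Drops = 5 if Queue >= 5 else -4  [with Queue=4]  = -4; Jitter = Queue·Drops  [with Queue=4, Drops=-4]  = -16; Throughput = Jitter·Drops  [with Jitter=-16, Drops=-4]  = 64.
Change = 400 − 64 = 336.

336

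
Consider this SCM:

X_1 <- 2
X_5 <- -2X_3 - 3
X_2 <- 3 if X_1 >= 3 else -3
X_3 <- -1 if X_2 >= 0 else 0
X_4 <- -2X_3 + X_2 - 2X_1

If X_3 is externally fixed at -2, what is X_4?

The intervention breaks the incoming arrows to X_3: X_3 <- -1 if X_2 >= 0 else 0 no longer applies, and X_3 = -2.
X_2 = 3 if X_1 >= 3 else -3  [with X_1=2]  = -3
X_4 = -2X_3 + X_2 - 2X_1  [with X_3=-2, X_2=-3, X_1=2]  = -3

-3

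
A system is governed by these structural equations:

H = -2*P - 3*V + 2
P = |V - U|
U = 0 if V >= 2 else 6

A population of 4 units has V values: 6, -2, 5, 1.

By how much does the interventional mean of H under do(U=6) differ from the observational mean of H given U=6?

-3

Under do(U=6), U's equation is replaced by U=6 for every unit. Per-unit H: -16, -8, -15, -11. Mean = -12.5.
E[H|U=6] averages over only the 2 units with U=6 (V = -2, 1): H = -8, -11, mean -9.5.
Difference = -12.5 − (-9.5) = -3.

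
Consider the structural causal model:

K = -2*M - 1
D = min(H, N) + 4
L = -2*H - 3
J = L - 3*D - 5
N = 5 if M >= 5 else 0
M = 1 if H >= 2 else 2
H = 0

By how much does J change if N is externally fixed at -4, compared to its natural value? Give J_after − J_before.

12

The intervention breaks the incoming arrows to N: N = 5 if M >= 5 else 0 no longer applies, and N = -4.
L = -2*H - 3  [with H=0]  = -3
D = min(H, N) + 4  [with H=0, N=-4]  = 0
J = L - 3*D - 5  [with L=-3, D=0]  = -8
Without intervention: M = 1 if H >= 2 else 2  [with H=0]  = 2; N = 5 if M >= 5 else 0  [with M=2]  = 0; L = -2*H - 3  [with H=0]  = -3; D = min(H, N) + 4  [with H=0, N=0]  = 4; J = L - 3*D - 5  [with L=-3, D=4]  = -20.
Change = -8 − (-20) = 12.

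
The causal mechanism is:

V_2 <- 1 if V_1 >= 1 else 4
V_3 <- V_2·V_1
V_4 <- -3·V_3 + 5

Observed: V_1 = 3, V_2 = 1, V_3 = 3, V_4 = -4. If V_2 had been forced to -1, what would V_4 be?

14

Under do(V_2=-1), the mechanism V_2 <- 1 if V_1 >= 1 else 4 is discarded; V_2 is fixed at -1.
V_3 = V_2·V_1  [with V_2=-1, V_1=3]  = -3
V_4 = -3·V_3 + 5  [with V_3=-3]  = 14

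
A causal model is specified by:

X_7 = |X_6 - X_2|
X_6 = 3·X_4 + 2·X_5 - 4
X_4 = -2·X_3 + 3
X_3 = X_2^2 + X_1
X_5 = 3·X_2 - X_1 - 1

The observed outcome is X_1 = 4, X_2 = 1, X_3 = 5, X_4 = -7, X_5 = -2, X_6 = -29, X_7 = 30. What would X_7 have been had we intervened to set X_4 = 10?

The intervention breaks the incoming arrows to X_4: X_4 = -2·X_3 + 3 no longer applies, and X_4 = 10.
X_5 = 3·X_2 - X_1 - 1  [with X_2=1, X_1=4]  = -2
X_6 = 3·X_4 + 2·X_5 - 4  [with X_4=10, X_5=-2]  = 22
X_7 = |X_6 - X_2|  [with X_6=22, X_2=1]  = 21

21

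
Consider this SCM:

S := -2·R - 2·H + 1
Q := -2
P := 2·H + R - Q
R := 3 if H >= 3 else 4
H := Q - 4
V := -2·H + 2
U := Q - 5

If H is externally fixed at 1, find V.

Under do(H=1), the mechanism H := Q - 4 is discarded; H is fixed at 1.
V = -2·H + 2  [with H=1]  = 0

0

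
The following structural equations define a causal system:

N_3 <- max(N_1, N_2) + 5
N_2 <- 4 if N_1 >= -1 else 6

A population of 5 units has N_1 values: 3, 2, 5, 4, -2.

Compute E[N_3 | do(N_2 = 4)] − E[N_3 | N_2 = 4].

Every unit gets N_2=4 under the intervention. N_3 values become 9, 9, 10, 9, 9; E[N_3|do(N_2=4)] = 9.2.
E[N_3|N_2=4] averages over only the 4 units with N_2=4 (N_1 = 3, 2, 5, 4): N_3 = 9, 9, 10, 9, mean 9.25.
Difference = 9.2 − 9.25 = -0.05.

-0.05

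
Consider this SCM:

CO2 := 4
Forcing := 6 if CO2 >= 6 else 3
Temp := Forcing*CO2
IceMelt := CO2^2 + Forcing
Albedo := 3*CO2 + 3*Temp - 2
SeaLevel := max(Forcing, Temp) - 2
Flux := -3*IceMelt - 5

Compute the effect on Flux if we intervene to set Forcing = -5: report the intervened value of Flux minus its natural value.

24

Under do(Forcing=-5), the mechanism Forcing := 6 if CO2 >= 6 else 3 is discarded; Forcing is fixed at -5.
IceMelt = CO2^2 + Forcing  [with CO2=4, Forcing=-5]  = 11
Flux = -3*IceMelt - 5  [with IceMelt=11]  = -38
Without intervention: Forcing = 6 if CO2 >= 6 else 3  [with CO2=4]  = 3; IceMelt = CO2^2 + Forcing  [with CO2=4, Forcing=3]  = 19; Flux = -3*IceMelt - 5  [with IceMelt=19]  = -62.
Change = -38 − (-62) = 24.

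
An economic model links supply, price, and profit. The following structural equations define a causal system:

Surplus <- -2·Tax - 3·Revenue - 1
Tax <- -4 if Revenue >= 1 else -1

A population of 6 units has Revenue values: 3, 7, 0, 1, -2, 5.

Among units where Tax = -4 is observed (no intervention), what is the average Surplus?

-5

Observing Tax=-4 restricts to units where Tax's equation naturally yields -4: Revenue ∈ {3, 7, 1, 5}. In that subpopulation Surplus = -2, -14, 4, -8, mean -5.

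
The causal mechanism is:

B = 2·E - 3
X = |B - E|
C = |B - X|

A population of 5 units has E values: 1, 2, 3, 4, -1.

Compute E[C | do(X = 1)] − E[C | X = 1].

0.8

do(X=1) breaks X's dependence on E. With X=1 fixed, C across the units is 2, 0, 2, 4, 6, mean 2.8.
E[C|X=1] averages over only the 2 units with X=1 (E = 2, 4): C = 0, 4, mean 2.
Difference = 2.8 − 2 = 0.8.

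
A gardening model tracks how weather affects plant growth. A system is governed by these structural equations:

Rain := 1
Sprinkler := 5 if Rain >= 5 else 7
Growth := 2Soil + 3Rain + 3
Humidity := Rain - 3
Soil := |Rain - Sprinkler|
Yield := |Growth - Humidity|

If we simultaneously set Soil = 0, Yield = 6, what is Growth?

Setting Soil = 0, Yield = 6 by intervention discards those variables' equations.
Growth = 2Soil + 3Rain + 3  [with Soil=0, Rain=1]  = 6

6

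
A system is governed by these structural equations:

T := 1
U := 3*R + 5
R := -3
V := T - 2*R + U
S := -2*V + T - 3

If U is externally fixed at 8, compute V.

15

The intervention breaks the incoming arrows to U: U := 3*R + 5 no longer applies, and U = 8.
V = T - 2*R + U  [with T=1, R=-3, U=8]  = 15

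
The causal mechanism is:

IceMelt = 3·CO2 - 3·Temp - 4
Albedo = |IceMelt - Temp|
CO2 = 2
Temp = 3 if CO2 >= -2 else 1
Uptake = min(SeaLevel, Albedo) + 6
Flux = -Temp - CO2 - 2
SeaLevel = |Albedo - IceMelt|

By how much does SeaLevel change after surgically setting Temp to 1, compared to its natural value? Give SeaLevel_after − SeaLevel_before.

do(Temp=1) replaces the equation Temp = 3 if CO2 >= -2 else 1 with the constant Temp = 1.
IceMelt = 3·CO2 - 3·Temp - 4  [with CO2=2, Temp=1]  = -1
Albedo = |IceMelt - Temp|  [with IceMelt=-1, Temp=1]  = 2
SeaLevel = |Albedo - IceMelt|  [with Albedo=2, IceMelt=-1]  = 3
Without intervention: Temp = 3 if CO2 >= -2 else 1  [with CO2=2]  = 3; IceMelt = 3·CO2 - 3·Temp - 4  [with CO2=2, Temp=3]  = -7; Albedo = |IceMelt - Temp|  [with IceMelt=-7, Temp=3]  = 10; SeaLevel = |Albedo - IceMelt|  [with Albedo=10, IceMelt=-7]  = 17.
Change = 3 − 17 = -14.

-14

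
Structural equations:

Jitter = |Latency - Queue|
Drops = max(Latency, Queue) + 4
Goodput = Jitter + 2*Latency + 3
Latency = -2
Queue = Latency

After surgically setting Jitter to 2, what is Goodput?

1

Intervening sets Jitter = 2 and removes its equation (Jitter = |Latency - Queue|).
Goodput = Jitter + 2*Latency + 3  [with Jitter=2, Latency=-2]  = 1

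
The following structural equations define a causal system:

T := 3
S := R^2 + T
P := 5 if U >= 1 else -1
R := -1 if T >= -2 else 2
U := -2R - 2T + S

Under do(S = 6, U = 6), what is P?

5

Setting S = 6, U = 6 by intervention discards those variables' equations.
P = 5 if U >= 1 else -1  [with U=6]  = 5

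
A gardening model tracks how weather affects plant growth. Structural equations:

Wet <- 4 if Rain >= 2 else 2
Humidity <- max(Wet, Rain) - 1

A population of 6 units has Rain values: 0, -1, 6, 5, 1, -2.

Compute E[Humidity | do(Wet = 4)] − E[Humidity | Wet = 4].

do(Wet=4) breaks Wet's dependence on Rain. With Wet=4 fixed, Humidity across the units is 3, 3, 5, 4, 3, 3, mean 3.5.
Conditioning on Wet=4 selects the 2 unit(s) with Rain ∈ {6, 5}. Their Humidity values: 5, 4. Mean = 4.5.
Difference = 3.5 − 4.5 = -1.

-1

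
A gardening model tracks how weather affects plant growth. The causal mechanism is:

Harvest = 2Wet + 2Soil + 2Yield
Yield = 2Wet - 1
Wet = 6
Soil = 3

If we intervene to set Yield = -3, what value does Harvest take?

The intervention breaks the incoming arrows to Yield: Yield = 2Wet - 1 no longer applies, and Yield = -3.
Harvest = 2Wet + 2Soil + 2Yield  [with Wet=6, Soil=3, Yield=-3]  = 12

12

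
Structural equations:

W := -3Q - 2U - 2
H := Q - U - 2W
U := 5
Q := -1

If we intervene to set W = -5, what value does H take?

4

The intervention breaks the incoming arrows to W: W := -3Q - 2U - 2 no longer applies, and W = -5.
H = Q - U - 2W  [with Q=-1, U=5, W=-5]  = 4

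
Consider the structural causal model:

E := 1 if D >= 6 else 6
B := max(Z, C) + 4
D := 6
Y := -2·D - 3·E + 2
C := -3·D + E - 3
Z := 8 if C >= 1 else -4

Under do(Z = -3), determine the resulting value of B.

1

The intervention breaks the incoming arrows to Z: Z := 8 if C >= 1 else -4 no longer applies, and Z = -3.
E = 1 if D >= 6 else 6  [with D=6]  = 1
C = -3·D + E - 3  [with D=6, E=1]  = -20
B = max(Z, C) + 4  [with Z=-3, C=-20]  = 1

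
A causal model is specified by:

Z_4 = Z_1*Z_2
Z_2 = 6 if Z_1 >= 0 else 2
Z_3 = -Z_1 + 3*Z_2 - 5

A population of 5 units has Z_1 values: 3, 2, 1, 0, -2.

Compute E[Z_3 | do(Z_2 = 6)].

do(Z_2=6) breaks Z_2's dependence on Z_1. With Z_2=6 fixed, Z_3 across the units is 10, 11, 12, 13, 15, mean 12.2.

12.2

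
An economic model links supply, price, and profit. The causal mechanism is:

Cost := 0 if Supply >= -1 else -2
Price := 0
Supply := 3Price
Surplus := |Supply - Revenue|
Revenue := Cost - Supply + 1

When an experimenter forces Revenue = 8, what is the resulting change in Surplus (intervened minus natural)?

7

Intervening sets Revenue = 8 and removes its equation (Revenue := Cost - Supply + 1).
Supply = 3Price  [with Price=0]  = 0
Surplus = |Supply - Revenue|  [with Supply=0, Revenue=8]  = 8
Without intervention: Supply = 3Price  [with Price=0]  = 0; Cost = 0 if Supply >= -1 else -2  [with Supply=0]  = 0; Revenue = Cost - Supply + 1  [with Cost=0, Supply=0]  = 1; Surplus = |Supply - Revenue|  [with Supply=0, Revenue=1]  = 1.
Change = 8 − 1 = 7.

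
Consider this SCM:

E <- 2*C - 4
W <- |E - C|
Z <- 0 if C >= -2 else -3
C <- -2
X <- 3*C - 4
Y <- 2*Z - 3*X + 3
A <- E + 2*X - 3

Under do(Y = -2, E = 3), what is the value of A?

-20

Under do(Y = -2, E = 3), each intervened variable's structural equation is replaced by its fixed value.
X = 3*C - 4  [with C=-2]  = -10
A = E + 2*X - 3  [with E=3, X=-10]  = -20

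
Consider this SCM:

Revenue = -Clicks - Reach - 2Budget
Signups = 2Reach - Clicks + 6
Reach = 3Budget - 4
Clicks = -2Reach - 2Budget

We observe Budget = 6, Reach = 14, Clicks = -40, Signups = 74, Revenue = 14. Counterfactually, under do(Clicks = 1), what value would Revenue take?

-27

do(Clicks=1) replaces the equation Clicks = -2Reach - 2Budget with the constant Clicks = 1.
Reach = 3Budget - 4  [with Budget=6]  = 14
Revenue = -Clicks - Reach - 2Budget  [with Clicks=1, Reach=14, Budget=6]  = -27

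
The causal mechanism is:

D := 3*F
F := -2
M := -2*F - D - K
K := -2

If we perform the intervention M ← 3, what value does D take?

-6

Under do(M=3), the mechanism M := -2*F - D - K is discarded; M is fixed at 3.
Since D is not a descendant of the intervened variable, it is unaffected.
D = 3*F  [with F=-2]  = -6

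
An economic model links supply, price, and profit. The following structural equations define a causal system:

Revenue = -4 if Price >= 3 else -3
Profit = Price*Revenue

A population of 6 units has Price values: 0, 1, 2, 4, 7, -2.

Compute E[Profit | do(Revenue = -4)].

do(Revenue=-4) breaks Revenue's dependence on Price. With Revenue=-4 fixed, Profit across the units is 0, -4, -8, -16, -28, 8, mean -8.

-8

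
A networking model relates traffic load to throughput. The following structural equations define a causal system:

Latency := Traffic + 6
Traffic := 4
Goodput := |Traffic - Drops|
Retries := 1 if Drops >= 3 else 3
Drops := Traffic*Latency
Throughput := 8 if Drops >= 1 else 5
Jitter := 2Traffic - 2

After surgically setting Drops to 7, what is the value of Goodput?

3

The intervention breaks the incoming arrows to Drops: Drops := Traffic*Latency no longer applies, and Drops = 7.
Goodput = |Traffic - Drops|  [with Traffic=4, Drops=7]  = 3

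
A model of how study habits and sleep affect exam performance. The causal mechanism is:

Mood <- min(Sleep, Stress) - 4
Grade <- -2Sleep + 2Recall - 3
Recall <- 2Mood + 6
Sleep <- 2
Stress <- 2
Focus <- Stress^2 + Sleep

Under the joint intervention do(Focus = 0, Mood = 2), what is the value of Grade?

Setting Focus = 0, Mood = 2 by intervention discards those variables' equations.
Recall = 2Mood + 6  [with Mood=2]  = 10
Grade = -2Sleep + 2Recall - 3  [with Sleep=2, Recall=10]  = 13

13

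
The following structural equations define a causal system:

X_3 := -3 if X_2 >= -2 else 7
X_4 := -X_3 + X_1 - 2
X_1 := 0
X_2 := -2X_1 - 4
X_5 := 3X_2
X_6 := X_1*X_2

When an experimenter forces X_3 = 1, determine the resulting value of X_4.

-3

The intervention breaks the incoming arrows to X_3: X_3 := -3 if X_2 >= -2 else 7 no longer applies, and X_3 = 1.
X_4 = -X_3 + X_1 - 2  [with X_3=1, X_1=0]  = -3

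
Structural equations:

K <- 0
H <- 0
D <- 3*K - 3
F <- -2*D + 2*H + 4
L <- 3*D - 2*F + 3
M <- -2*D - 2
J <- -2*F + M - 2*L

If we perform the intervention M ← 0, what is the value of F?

do(M=0) replaces the equation M <- -2*D - 2 with the constant M = 0.
No directed path runs from M to F, so F keeps its natural value.
D = 3*K - 3  [with K=0]  = -3
F = -2*D + 2*H + 4  [with D=-3, H=0]  = 10

10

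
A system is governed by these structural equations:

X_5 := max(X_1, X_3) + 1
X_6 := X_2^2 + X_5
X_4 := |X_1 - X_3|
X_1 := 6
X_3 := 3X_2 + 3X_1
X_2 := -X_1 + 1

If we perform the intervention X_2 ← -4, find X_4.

Under do(X_2=-4), the mechanism X_2 := -X_1 + 1 is discarded; X_2 is fixed at -4.
X_3 = 3X_2 + 3X_1  [with X_2=-4, X_1=6]  = 6
X_4 = |X_1 - X_3|  [with X_1=6, X_3=6]  = 0

0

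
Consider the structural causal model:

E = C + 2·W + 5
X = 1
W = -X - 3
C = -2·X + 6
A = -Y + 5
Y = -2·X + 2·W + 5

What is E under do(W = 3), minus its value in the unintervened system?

The intervention breaks the incoming arrows to W: W = -X - 3 no longer applies, and W = 3.
C = -2·X + 6  [with X=1]  = 4
E = C + 2·W + 5  [with C=4, W=3]  = 15
Without intervention: C = -2·X + 6  [with X=1]  = 4; W = -X - 3  [with X=1]  = -4; E = C + 2·W + 5  [with C=4, W=-4]  = 1.
Change = 15 − 1 = 14.

14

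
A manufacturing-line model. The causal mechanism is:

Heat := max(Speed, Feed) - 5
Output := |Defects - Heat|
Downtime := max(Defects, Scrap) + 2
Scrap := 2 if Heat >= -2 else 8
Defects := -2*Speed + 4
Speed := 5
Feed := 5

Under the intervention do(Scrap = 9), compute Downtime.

11

Under do(Scrap=9), the mechanism Scrap := 2 if Heat >= -2 else 8 is discarded; Scrap is fixed at 9.
Defects = -2*Speed + 4  [with Speed=5]  = -6
Downtime = max(Defects, Scrap) + 2  [with Defects=-6, Scrap=9]  = 11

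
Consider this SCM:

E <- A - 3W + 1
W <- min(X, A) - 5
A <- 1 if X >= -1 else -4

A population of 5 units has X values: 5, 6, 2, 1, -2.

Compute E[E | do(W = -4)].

13

Under do(W=-4), W's equation is replaced by W=-4 for every unit. Per-unit E: 14, 14, 14, 14, 9. Mean = 13.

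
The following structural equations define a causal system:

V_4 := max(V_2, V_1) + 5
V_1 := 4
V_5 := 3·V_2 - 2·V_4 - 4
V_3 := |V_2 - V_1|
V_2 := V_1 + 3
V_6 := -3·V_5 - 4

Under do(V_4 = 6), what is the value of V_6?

Under do(V_4=6), the mechanism V_4 := max(V_2, V_1) + 5 is discarded; V_4 is fixed at 6.
V_2 = V_1 + 3  [with V_1=4]  = 7
V_5 = 3·V_2 - 2·V_4 - 4  [with V_2=7, V_4=6]  = 5
V_6 = -3·V_5 - 4  [with V_5=5]  = -19

-19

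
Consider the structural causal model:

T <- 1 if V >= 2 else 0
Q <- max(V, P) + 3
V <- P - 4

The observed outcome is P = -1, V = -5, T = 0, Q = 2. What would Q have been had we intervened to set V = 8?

Under do(V=8), the mechanism V <- P - 4 is discarded; V is fixed at 8.
Q = max(V, P) + 3  [with V=8, P=-1]  = 11

11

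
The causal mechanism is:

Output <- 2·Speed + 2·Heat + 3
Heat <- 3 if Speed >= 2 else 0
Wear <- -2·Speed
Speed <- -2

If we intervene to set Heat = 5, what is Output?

9

Under do(Heat=5), the mechanism Heat <- 3 if Speed >= 2 else 0 is discarded; Heat is fixed at 5.
Output = 2·Speed + 2·Heat + 3  [with Speed=-2, Heat=5]  = 9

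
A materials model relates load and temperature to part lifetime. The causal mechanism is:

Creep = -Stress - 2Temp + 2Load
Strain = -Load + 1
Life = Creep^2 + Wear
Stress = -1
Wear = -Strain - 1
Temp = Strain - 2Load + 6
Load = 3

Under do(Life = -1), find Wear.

1

Intervening sets Life = -1 and removes its equation (Life = Creep^2 + Wear).
Since Wear is not a descendant of the intervened variable, it is unaffected.
Strain = -Load + 1  [with Load=3]  = -2
Wear = -Strain - 1  [with Strain=-2]  = 1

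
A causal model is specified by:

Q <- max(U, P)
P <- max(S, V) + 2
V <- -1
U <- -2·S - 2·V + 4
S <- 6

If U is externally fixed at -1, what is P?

8

The intervention breaks the incoming arrows to U: U <- -2·S - 2·V + 4 no longer applies, and U = -1.
P is not downstream of the intervention, so its value is determined by the original equations.
P = max(S, V) + 2  [with S=6, V=-1]  = 8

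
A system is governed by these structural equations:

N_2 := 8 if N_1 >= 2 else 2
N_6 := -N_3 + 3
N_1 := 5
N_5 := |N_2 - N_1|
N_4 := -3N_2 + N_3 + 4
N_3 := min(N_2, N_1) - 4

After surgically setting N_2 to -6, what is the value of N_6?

Under do(N_2=-6), the mechanism N_2 := 8 if N_1 >= 2 else 2 is discarded; N_2 is fixed at -6.
N_3 = min(N_2, N_1) - 4  [with N_2=-6, N_1=5]  = -10
N_6 = -N_3 + 3  [with N_3=-10]  = 13

13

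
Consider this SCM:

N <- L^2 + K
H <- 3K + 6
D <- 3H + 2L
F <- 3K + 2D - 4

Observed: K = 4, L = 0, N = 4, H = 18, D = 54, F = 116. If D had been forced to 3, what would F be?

14

The intervention breaks the incoming arrows to D: D <- 3H + 2L no longer applies, and D = 3.
F = 3K + 2D - 4  [with K=4, D=3]  = 14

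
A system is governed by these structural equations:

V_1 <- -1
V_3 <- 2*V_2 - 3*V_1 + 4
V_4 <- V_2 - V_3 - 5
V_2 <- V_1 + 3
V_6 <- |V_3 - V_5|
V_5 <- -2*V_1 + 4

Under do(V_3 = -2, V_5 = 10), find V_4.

-1

The joint intervention fixes V_3 = -2, V_5 = 10, removing each variable's own equation.
V_2 = V_1 + 3  [with V_1=-1]  = 2
V_4 = V_2 - V_3 - 5  [with V_2=2, V_3=-2]  = -1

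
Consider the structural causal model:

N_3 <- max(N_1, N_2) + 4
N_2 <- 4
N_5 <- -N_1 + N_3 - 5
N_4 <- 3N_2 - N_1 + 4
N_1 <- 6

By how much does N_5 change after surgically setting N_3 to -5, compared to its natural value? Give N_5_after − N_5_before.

do(N_3=-5) replaces the equation N_3 <- max(N_1, N_2) + 4 with the constant N_3 = -5.
N_5 = -N_1 + N_3 - 5  [with N_1=6, N_3=-5]  = -16
Without intervention: N_3 = max(N_1, N_2) + 4  [with N_1=6, N_2=4]  = 10; N_5 = -N_1 + N_3 - 5  [with N_1=6, N_3=10]  = -1.
Change = -16 − (-1) = -15.

-15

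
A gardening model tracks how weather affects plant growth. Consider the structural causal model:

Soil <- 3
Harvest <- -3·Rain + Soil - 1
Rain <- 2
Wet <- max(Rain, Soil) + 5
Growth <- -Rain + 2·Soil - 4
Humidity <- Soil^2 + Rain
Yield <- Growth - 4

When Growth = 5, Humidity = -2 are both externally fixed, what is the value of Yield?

1

The joint intervention fixes Growth = 5, Humidity = -2, removing each variable's own equation.
Yield = Growth - 4  [with Growth=5]  = 1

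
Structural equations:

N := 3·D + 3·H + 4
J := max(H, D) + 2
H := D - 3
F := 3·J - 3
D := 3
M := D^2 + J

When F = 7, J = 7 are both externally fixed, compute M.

16

Setting F = 7, J = 7 by intervention discards those variables' equations.
M = D^2 + J  [with D=3, J=7]  = 16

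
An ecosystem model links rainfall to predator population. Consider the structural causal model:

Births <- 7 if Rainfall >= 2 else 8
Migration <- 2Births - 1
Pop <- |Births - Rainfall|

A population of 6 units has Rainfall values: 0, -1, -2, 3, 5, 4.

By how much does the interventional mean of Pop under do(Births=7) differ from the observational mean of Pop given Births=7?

2.5

Under do(Births=7), Births's equation is replaced by Births=7 for every unit. Per-unit Pop: 7, 8, 9, 4, 2, 3. Mean = 5.5.
Conditioning on Births=7 selects the 3 unit(s) with Rainfall ∈ {3, 5, 4}. Their Pop values: 4, 2, 3. Mean = 3.
Difference = 5.5 − 3 = 2.5.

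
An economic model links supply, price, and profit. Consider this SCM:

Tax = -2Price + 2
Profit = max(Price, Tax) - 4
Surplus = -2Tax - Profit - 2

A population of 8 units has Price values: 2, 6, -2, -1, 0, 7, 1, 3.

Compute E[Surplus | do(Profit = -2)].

4

The intervention sets Profit=-2 in all 8 units regardless of Price. Recomputing Surplus per unit gives 4, 20, -12, -8, -4, 24, 0, 8; average 4.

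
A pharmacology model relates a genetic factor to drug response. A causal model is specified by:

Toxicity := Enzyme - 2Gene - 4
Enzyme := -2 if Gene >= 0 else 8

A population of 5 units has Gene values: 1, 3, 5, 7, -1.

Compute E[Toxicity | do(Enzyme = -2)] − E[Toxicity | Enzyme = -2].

2

do(Enzyme=-2) breaks Enzyme's dependence on Gene. With Enzyme=-2 fixed, Toxicity across the units is -8, -12, -16, -20, -4, mean -12.
Conditioning on Enzyme=-2 selects the 4 unit(s) with Gene ∈ {1, 3, 5, 7}. Their Toxicity values: -8, -12, -16, -20. Mean = -14.
Difference = -12 − (-14) = 2.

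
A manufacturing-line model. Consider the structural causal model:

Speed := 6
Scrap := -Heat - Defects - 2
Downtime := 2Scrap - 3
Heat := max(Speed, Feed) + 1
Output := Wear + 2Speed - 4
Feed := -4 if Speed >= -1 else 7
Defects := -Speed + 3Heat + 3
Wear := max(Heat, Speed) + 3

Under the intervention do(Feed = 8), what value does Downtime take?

do(Feed=8) replaces the equation Feed := -4 if Speed >= -1 else 7 with the constant Feed = 8.
Heat = max(Speed, Feed) + 1  [with Speed=6, Feed=8]  = 9
Defects = -Speed + 3Heat + 3  [with Speed=6, Heat=9]  = 24
Scrap = -Heat - Defects - 2  [with Heat=9, Defects=24]  = -35
Downtime = 2Scrap - 3  [with Scrap=-35]  = -73

-73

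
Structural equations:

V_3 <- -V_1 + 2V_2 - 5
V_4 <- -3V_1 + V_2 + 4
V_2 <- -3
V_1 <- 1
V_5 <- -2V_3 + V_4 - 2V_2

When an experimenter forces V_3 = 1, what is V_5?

do(V_3=1) replaces the equation V_3 <- -V_1 + 2V_2 - 5 with the constant V_3 = 1.
V_4 = -3V_1 + V_2 + 4  [with V_1=1, V_2=-3]  = -2
V_5 = -2V_3 + V_4 - 2V_2  [with V_3=1, V_4=-2, V_2=-3]  = 2

2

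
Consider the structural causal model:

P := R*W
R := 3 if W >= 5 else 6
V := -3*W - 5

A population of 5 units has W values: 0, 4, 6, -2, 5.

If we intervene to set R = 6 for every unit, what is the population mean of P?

Under do(R=6), R's equation is replaced by R=6 for every unit. Per-unit P: 0, 24, 36, -12, 30. Mean = 15.6.

15.6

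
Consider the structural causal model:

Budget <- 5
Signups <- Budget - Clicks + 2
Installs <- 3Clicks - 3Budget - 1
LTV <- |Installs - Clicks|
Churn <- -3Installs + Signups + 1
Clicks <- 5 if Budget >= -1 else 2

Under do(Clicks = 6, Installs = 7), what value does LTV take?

1

Under do(Clicks = 6, Installs = 7), each intervened variable's structural equation is replaced by its fixed value.
LTV = |Installs - Clicks|  [with Installs=7, Clicks=6]  = 1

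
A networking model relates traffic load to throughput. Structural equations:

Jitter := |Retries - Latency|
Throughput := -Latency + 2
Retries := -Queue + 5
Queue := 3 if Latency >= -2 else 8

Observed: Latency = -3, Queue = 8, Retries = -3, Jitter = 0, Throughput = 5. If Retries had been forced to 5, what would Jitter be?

The intervention breaks the incoming arrows to Retries: Retries := -Queue + 5 no longer applies, and Retries = 5.
Jitter = |Retries - Latency|  [with Retries=5, Latency=-3]  = 8

8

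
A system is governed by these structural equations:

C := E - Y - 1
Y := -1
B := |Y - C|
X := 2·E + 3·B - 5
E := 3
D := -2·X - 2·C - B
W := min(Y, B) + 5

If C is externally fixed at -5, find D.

-20

The intervention breaks the incoming arrows to C: C := E - Y - 1 no longer applies, and C = -5.
B = |Y - C|  [with Y=-1, C=-5]  = 4
X = 2·E + 3·B - 5  [with E=3, B=4]  = 13
D = -2·X - 2·C - B  [with X=13, C=-5, B=4]  = -20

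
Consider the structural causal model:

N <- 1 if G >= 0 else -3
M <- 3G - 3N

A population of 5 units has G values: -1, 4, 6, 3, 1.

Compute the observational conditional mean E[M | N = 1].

Observing N=1 restricts to units where N's equation naturally yields 1: G ∈ {4, 6, 3, 1}. In that subpopulation M = 9, 15, 6, 0, mean 7.5.

7.5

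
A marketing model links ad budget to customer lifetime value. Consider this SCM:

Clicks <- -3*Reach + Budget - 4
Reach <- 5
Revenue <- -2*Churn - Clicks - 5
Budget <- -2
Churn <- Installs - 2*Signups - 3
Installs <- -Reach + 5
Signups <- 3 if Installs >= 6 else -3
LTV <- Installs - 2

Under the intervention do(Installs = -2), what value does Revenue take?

The intervention breaks the incoming arrows to Installs: Installs <- -Reach + 5 no longer applies, and Installs = -2.
Clicks = -3*Reach + Budget - 4  [with Reach=5, Budget=-2]  = -21
Signups = 3 if Installs >= 6 else -3  [with Installs=-2]  = -3
Churn = Installs - 2*Signups - 3  [with Installs=-2, Signups=-3]  = 1
Revenue = -2*Churn - Clicks - 5  [with Churn=1, Clicks=-21]  = 14

14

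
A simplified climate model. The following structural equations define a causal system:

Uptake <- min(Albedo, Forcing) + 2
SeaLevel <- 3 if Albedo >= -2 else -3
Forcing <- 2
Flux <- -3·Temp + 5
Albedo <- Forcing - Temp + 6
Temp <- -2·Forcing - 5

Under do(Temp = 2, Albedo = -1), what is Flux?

-1

Under do(Temp = 2, Albedo = -1), each intervened variable's structural equation is replaced by its fixed value.
Flux = -3·Temp + 5  [with Temp=2]  = -1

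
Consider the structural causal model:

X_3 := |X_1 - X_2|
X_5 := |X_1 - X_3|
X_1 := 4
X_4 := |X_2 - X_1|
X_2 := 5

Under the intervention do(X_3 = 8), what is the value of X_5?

do(X_3=8) replaces the equation X_3 := |X_1 - X_2| with the constant X_3 = 8.
X_5 = |X_1 - X_3|  [with X_1=4, X_3=8]  = 4

4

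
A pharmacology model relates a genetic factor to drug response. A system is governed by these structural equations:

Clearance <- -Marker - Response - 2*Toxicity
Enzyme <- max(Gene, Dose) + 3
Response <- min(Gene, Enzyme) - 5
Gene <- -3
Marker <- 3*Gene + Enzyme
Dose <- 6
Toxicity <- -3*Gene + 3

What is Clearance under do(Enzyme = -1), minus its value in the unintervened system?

10

The intervention breaks the incoming arrows to Enzyme: Enzyme <- max(Gene, Dose) + 3 no longer applies, and Enzyme = -1.
Marker = 3*Gene + Enzyme  [with Gene=-3, Enzyme=-1]  = -10
Response = min(Gene, Enzyme) - 5  [with Gene=-3, Enzyme=-1]  = -8
Toxicity = -3*Gene + 3  [with Gene=-3]  = 12
Clearance = -Marker - Response - 2*Toxicity  [with Marker=-10, Response=-8, Toxicity=12]  = -6
Without intervention: Enzyme = max(Gene, Dose) + 3  [with Gene=-3, Dose=6]  = 9; Marker = 3*Gene + Enzyme  [with Gene=-3, Enzyme=9]  = 0; Response = min(Gene, Enzyme) - 5  [with Gene=-3, Enzyme=9]  = -8; Toxicity = -3*Gene + 3  [with Gene=-3]  = 12; Clearance = -Marker - Response - 2*Toxicity  [with Marker=0, Response=-8, Toxicity=12]  = -16.
Change = -6 − (-16) = 10.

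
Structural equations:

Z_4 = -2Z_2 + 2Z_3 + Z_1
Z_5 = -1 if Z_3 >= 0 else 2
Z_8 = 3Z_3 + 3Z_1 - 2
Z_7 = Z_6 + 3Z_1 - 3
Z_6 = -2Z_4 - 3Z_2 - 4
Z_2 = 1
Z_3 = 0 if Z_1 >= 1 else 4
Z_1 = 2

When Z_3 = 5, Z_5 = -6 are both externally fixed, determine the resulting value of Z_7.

-24

Under do(Z_3 = 5, Z_5 = -6), each intervened variable's structural equation is replaced by its fixed value.
Z_4 = -2Z_2 + 2Z_3 + Z_1  [with Z_2=1, Z_3=5, Z_1=2]  = 10
Z_6 = -2Z_4 - 3Z_2 - 4  [with Z_4=10, Z_2=1]  = -27
Z_7 = Z_6 + 3Z_1 - 3  [with Z_6=-27, Z_1=2]  = -24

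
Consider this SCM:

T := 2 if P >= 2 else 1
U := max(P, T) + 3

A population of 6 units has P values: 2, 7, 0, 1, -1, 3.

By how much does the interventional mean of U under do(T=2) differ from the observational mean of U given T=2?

-1

The intervention sets T=2 in all 6 units regardless of P. Recomputing U per unit gives 5, 10, 5, 5, 5, 6; average 6.
Conditioning on T=2 selects the 3 unit(s) with P ∈ {2, 7, 3}. Their U values: 5, 10, 6. Mean = 7.
Difference = 6 − 7 = -1.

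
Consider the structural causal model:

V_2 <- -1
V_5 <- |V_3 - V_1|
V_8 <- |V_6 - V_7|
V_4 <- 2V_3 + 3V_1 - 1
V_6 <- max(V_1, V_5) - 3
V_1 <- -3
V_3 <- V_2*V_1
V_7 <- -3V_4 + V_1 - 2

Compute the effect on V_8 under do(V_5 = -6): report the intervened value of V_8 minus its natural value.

do(V_5=-6) replaces the equation V_5 <- |V_3 - V_1| with the constant V_5 = -6.
V_3 = V_2*V_1  [with V_2=-1, V_1=-3]  = 3
V_4 = 2V_3 + 3V_1 - 1  [with V_3=3, V_1=-3]  = -4
V_6 = max(V_1, V_5) - 3  [with V_1=-3, V_5=-6]  = -6
V_7 = -3V_4 + V_1 - 2  [with V_4=-4, V_1=-3]  = 7
V_8 = |V_6 - V_7|  [with V_6=-6, V_7=7]  = 13
Without intervention: V_3 = V_2*V_1  [with V_2=-1, V_1=-3]  = 3; V_4 = 2V_3 + 3V_1 - 1  [with V_3=3, V_1=-3]  = -4; V_5 = |V_3 - V_1|  [with V_3=3, V_1=-3]  = 6; V_6 = max(V_1, V_5) - 3  [with V_1=-3, V_5=6]  = 3; V_7 = -3V_4 + V_1 - 2  [with V_4=-4, V_1=-3]  = 7; V_8 = |V_6 - V_7|  [with V_6=3, V_7=7]  = 4.
Change = 13 − 4 = 9.

9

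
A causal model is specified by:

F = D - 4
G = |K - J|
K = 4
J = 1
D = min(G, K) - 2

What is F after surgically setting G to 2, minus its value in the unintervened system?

-1

do(G=2) replaces the equation G = |K - J| with the constant G = 2.
D = min(G, K) - 2  [with G=2, K=4]  = 0
F = D - 4  [with D=0]  = -4
Without intervention: G = |K - J|  [with K=4, J=1]  = 3; D = min(G, K) - 2  [with G=3, K=4]  = 1; F = D - 4  [with D=1]  = -3.
Change = -4 − (-3) = -1.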